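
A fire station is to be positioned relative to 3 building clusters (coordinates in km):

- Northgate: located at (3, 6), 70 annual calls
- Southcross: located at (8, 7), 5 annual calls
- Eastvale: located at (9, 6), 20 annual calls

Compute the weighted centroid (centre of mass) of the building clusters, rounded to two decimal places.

The minimiser of Σwᵢ‖p−pᵢ‖² is the weighted centroid p* = (Σwᵢpᵢ)/(Σwᵢ).
Σwᵢ = 95.
Σwᵢxᵢ = 70·3 + 5·8 + 20·9 = 430.
Σwᵢyᵢ = 70·6 + 5·7 + 20·6 = 575.
x* = 430/95 = 4.53, y* = 575/95 = 6.05.

(4.53, 6.05)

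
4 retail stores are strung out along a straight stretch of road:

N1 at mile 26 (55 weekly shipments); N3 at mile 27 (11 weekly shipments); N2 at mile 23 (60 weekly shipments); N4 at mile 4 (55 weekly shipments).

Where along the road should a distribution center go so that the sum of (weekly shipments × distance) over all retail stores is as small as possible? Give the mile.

x = 23

For a sum of weighted absolute distances on a line, the optimum is the weighted median (not the mean). Total weight W = 181; half-weight = 90.5.
Sort by position and accumulate weight:
  mile 4 (N4, w=55) → cum 55
  mile 23 (N2, w=60) → cum 115  ≥ 90.5 → median here
  mile 26 (N1, w=55) → cum 170
  mile 27 (N3, w=11) → cum 181
Optimal location: mile 23.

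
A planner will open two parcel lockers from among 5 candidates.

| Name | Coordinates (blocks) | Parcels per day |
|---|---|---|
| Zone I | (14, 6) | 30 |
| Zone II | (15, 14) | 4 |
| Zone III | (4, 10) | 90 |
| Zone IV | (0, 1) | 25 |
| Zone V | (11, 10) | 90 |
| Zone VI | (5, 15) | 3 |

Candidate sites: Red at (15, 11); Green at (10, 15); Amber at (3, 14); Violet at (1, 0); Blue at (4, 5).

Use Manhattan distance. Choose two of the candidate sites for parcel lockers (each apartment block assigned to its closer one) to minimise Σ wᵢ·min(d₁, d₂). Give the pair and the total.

{Red, Blue}, total 1325

Evaluate every pair (each demand assigned to the nearer of the two):
  {Red, Blue}: total = 1325
  {Red, Amber}: total = 1501
  {Green, Blue}: total = 1559
  {Green, Amber}: total = 1813
  {Red, Violet}: total = 1814
  {Green, Violet}: total = 2009
  {Violet, Blue}: total = 2023
  {Amber, Blue}: total = 2117
  {Amber, Violet}: total = 2207
  {Red, Green}: total = 2247
Best pair: {Red, Blue} with total 1325.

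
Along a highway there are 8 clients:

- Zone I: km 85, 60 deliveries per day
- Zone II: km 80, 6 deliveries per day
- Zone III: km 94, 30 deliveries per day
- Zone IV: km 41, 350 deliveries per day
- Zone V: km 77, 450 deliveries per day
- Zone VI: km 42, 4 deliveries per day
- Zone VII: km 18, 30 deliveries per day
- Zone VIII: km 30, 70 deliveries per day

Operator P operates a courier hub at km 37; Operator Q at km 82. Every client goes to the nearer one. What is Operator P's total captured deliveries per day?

454

The indifferent point is the midpoint (37+82)/2 = 59.5; clients left of it (closer to Operator P at 37) go to Operator P, those right go to Operator Q.
  Zone VII at 18 (w=30) → Operator P
  Zone VIII at 30 (w=70) → Operator P
  Zone IV at 41 (w=350) → Operator P
  Zone VI at 42 (w=4) → Operator P
  Zone V at 77 (w=450) → Operator Q
  Zone II at 80 (w=6) → Operator Q
  Zone I at 85 (w=60) → Operator Q
  Zone III at 94 (w=30) → Operator Q
Operator P captures 454; Operator Q captures 546.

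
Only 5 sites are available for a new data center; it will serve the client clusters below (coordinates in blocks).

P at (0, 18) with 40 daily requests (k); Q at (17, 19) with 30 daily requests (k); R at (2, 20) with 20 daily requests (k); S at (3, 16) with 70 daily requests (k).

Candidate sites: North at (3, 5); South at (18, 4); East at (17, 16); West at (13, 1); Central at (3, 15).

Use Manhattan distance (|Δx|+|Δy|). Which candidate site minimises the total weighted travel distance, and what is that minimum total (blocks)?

Central, total 970 blocks

Total weighted distance at each candidate:
  North (3, 5): total = 2570
  South (18, 4): total = 4290
  East (17, 16): total = 2210
  West (13, 1): total = 4210
  Central (3, 15): total = 970
Minimum is at Central with total 970 blocks.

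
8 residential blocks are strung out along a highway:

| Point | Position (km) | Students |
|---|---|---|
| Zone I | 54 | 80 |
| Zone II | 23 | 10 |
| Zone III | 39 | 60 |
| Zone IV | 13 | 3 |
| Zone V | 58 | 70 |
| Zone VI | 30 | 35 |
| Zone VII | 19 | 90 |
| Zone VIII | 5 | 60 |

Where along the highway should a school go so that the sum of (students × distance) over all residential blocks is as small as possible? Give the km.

x = 39

For a sum of weighted absolute distances on a line, the optimum is the weighted median (not the mean). Total weight W = 408; half-weight = 204.
Sort by position and accumulate weight:
  km 5 (Zone VIII, w=60) → cum 60
  km 13 (Zone IV, w=3) → cum 63
  km 19 (Zone VII, w=90) → cum 153
  km 23 (Zone II, w=10) → cum 163
  km 30 (Zone VI, w=35) → cum 198
  km 39 (Zone III, w=60) → cum 258  ≥ 204 → median here
  km 54 (Zone I, w=80) → cum 338
  km 58 (Zone V, w=70) → cum 408
Optimal location: km 39.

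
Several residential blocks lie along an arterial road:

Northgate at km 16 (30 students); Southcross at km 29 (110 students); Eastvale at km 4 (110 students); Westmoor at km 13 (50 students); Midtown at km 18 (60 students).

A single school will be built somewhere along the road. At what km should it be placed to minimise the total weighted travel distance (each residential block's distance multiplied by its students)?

x = 16

For a sum of weighted absolute distances on a line, the optimum is the weighted median (not the mean). Total weight W = 360; half-weight = 180.
Sort by position and accumulate weight:
  km 4 (Eastvale, w=110) → cum 110
  km 13 (Westmoor, w=50) → cum 160
  km 16 (Northgate, w=30) → cum 190  ≥ 180 → median here
  km 18 (Midtown, w=60) → cum 250
  km 29 (Southcross, w=110) → cum 360
Optimal location: km 16.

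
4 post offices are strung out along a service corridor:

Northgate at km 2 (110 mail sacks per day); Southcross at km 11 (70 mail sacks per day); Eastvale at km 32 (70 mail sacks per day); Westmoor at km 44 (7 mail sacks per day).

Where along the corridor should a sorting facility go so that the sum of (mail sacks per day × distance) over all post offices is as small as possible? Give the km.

For a sum of weighted absolute distances on a line, the optimum is the weighted median (not the mean). Total weight W = 257; half-weight = 128.5.
Sort by position and accumulate weight:
  km 2 (Northgate, w=110) → cum 110
  km 11 (Southcross, w=70) → cum 180  ≥ 128.5 → median here
  km 32 (Eastvale, w=70) → cum 250
  km 44 (Westmoor, w=7) → cum 257
Optimal location: km 11.

x = 11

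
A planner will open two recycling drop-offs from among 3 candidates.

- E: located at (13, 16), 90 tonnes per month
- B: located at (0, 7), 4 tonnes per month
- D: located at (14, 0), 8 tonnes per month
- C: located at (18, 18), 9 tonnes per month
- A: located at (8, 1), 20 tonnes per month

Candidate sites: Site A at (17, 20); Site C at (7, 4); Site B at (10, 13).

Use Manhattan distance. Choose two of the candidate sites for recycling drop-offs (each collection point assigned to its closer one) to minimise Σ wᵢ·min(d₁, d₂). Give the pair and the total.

{Site C, Site B}, total 865

Evaluate every pair (each demand assigned to the nearer of the two):
  {Site C, Site B}: total = 865
  {Site A, Site C}: total = 955
  {Site A, Site B}: total = 1047
Best pair: {Site C, Site B} with total 865.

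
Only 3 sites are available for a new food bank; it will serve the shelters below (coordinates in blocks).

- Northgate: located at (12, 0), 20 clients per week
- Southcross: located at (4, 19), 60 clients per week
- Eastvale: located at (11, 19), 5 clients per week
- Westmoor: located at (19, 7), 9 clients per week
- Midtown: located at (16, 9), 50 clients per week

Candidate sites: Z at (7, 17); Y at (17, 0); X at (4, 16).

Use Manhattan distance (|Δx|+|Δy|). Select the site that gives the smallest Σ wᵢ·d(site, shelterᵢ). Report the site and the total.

Z, total 1818 blocks

Total weighted distance at each candidate:
  Z (7, 17): total = 1818
  Y (17, 0): total = 2726
  X (4, 16): total = 1876
Minimum is at Z with total 1818 blocks.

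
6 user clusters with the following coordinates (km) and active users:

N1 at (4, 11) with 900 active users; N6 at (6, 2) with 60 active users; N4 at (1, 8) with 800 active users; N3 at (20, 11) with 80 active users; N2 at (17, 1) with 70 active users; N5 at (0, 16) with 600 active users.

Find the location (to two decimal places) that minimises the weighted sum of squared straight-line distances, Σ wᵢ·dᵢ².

The minimiser of Σwᵢ‖p−pᵢ‖² is the weighted centroid p* = (Σwᵢpᵢ)/(Σwᵢ).
Σwᵢ = 2510.
Σwᵢxᵢ = 900·4 + 60·6 + 800·1 + 80·20 + 70·17 + 600·0 = 7550.
Σwᵢyᵢ = 900·11 + 60·2 + 800·8 + 80·11 + 70·1 + 600·16 = 26970.
x* = 7550/2510 = 3.01, y* = 26970/2510 = 10.75.

(3.01, 10.75)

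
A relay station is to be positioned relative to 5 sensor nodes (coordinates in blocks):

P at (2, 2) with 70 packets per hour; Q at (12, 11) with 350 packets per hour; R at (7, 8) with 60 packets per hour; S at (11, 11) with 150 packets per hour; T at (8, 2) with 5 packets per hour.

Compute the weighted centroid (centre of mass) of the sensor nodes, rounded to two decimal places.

(10.16, 9.65)

The minimiser of Σwᵢ‖p−pᵢ‖² is the weighted centroid p* = (Σwᵢpᵢ)/(Σwᵢ).
Σwᵢ = 635.
Σwᵢxᵢ = 70·2 + 350·12 + 60·7 + 150·11 + 5·8 = 6450.
Σwᵢyᵢ = 70·2 + 350·11 + 60·8 + 150·11 + 5·2 = 6130.
x* = 6450/635 = 10.16, y* = 6130/635 = 9.65.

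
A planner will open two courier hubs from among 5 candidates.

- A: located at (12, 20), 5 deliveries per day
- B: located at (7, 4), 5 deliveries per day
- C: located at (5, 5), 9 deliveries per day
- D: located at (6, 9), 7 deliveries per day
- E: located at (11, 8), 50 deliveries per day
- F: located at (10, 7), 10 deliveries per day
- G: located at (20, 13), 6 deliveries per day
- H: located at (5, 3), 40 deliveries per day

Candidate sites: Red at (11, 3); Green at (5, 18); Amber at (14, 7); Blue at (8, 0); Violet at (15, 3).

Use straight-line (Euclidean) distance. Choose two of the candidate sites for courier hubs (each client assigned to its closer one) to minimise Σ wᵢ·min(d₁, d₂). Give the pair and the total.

{Amber, Blue}, total 615.3

Evaluate every pair (each demand assigned to the nearer of the two):
  {Amber, Blue}: total = 615.3
  {Red, Amber}: total = 687.0
  {Red, Blue}: total = 754.6
  {Red, Green}: total = 780.6
  {Red, Violet}: total = 815.7
  {Blue, Violet}: total = 844.9
  {Green, Amber}: total = 858.2
  {Amber, Violet}: total = 887.5
  {Green, Blue}: total = 937.5
  {Green, Violet}: total = 1083.2
Best pair: {Amber, Blue} with total 615.3.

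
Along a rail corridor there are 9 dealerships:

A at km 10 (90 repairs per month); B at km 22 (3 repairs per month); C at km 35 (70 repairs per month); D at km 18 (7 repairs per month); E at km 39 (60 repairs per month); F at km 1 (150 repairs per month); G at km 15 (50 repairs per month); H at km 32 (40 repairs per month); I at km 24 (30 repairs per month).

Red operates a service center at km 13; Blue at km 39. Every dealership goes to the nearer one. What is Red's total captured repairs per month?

The indifferent point is the midpoint (13+39)/2 = 26; dealerships left of it (closer to Red at 13) go to Red, those right go to Blue.
  F at 1 (w=150) → Red
  A at 10 (w=90) → Red
  G at 15 (w=50) → Red
  D at 18 (w=7) → Red
  B at 22 (w=3) → Red
  I at 24 (w=30) → Red
  H at 32 (w=40) → Blue
  C at 35 (w=70) → Blue
  E at 39 (w=60) → Blue
Red captures 330; Blue captures 170.

330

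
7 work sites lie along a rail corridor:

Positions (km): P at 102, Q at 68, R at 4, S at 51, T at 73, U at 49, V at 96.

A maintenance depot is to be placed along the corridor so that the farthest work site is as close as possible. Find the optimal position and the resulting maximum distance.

The 1-center on a line is the midpoint of the two extreme points: leftmost at 4, rightmost at 102.
Optimal location = (4 + 102)/2 = 53; maximum distance = (102 − 4)/2 = 49.

location 53, max distance 49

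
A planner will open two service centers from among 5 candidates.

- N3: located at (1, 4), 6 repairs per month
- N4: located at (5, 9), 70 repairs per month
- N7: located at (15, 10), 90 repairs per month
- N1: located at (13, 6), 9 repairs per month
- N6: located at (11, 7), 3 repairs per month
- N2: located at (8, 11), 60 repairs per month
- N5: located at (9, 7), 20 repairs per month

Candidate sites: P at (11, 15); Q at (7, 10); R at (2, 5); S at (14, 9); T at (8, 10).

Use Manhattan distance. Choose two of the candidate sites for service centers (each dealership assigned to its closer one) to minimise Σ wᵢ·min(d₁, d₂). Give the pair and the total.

Evaluate every pair (each demand assigned to the nearer of the two):
  {S, T}: total = 729
  {Q, S}: total = 733
  {Q, T}: total = 1151
  {R, T}: total = 1161
  {P, T}: total = 1227
  {Q, R}: total = 1273
  {P, Q}: total = 1333
  {R, S}: total = 1353
  {P, S}: total = 1529
  {P, R}: total = 2035
Best pair: {S, T} with total 729.

{S, T}, total 729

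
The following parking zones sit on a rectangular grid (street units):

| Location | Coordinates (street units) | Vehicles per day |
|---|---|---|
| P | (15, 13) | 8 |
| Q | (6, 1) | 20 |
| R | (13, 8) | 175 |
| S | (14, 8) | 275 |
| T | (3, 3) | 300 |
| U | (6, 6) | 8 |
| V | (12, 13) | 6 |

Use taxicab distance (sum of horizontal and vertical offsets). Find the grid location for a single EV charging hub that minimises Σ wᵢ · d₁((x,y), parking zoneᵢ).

(13, 8)

Manhattan distance separates: Σwᵢ(|x−xᵢ|+|y−yᵢ|) = Σwᵢ|x−xᵢ| + Σwᵢ|y−yᵢ|, so x and y are optimised independently as 1-D weighted medians.
Total weight W = 792; half = 396.
x-coordinate, sorted with cumulative weight:
  x=3 (T, w=300) cum 300
  x=6 (Q, w=20) cum 320
  x=6 (U, w=8) cum 328
  x=12 (V, w=6) cum 334
  x=13 (R, w=175) cum 509  ← median
  x=14 (S, w=275) cum 784
  x=15 (P, w=8) cum 792
⇒ x* = 13
y-coordinate, sorted with cumulative weight:
  y=1 (Q, w=20) cum 20
  y=3 (T, w=300) cum 320
  y=6 (U, w=8) cum 328
  y=8 (R, w=175) cum 503  ← median
  y=8 (S, w=275) cum 778
  y=13 (P, w=8) cum 786
  y=13 (V, w=6) cum 792
⇒ y* = 8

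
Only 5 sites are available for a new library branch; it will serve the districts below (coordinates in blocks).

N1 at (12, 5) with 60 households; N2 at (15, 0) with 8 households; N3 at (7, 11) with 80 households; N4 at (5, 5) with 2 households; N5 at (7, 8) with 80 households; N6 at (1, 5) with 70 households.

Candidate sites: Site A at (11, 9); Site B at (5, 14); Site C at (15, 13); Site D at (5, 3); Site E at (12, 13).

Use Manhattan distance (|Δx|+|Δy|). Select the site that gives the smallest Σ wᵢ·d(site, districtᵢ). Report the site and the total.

Site A, total 2284 blocks

Total weighted distance at each candidate:
  Site A (11, 9): total = 2284
  Site B (5, 14): total = 3120
  Site C (15, 13): total = 4180
  Site D (5, 3): total = 2428
  Site E (12, 13): total = 3328
Minimum is at Site A with total 2284 blocks.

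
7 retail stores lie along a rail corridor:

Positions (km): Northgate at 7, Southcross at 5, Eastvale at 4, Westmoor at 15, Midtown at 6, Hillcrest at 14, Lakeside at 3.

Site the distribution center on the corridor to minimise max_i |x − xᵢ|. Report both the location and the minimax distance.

location 9, max distance 6

The 1-center on a line is the midpoint of the two extreme points: leftmost at 3, rightmost at 15.
Optimal location = (3 + 15)/2 = 9; maximum distance = (15 − 3)/2 = 6.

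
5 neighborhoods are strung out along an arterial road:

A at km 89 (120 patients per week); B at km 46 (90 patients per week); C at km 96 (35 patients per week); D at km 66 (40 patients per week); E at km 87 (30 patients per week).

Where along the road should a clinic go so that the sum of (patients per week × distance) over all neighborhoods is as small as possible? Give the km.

For a sum of weighted absolute distances on a line, the optimum is the weighted median (not the mean). Total weight W = 315; half-weight = 157.5.
Sort by position and accumulate weight:
  km 46 (B, w=90) → cum 90
  km 66 (D, w=40) → cum 130
  km 87 (E, w=30) → cum 160  ≥ 157.5 → median here
  km 89 (A, w=120) → cum 280
  km 96 (C, w=35) → cum 315
Optimal location: km 87.

x = 87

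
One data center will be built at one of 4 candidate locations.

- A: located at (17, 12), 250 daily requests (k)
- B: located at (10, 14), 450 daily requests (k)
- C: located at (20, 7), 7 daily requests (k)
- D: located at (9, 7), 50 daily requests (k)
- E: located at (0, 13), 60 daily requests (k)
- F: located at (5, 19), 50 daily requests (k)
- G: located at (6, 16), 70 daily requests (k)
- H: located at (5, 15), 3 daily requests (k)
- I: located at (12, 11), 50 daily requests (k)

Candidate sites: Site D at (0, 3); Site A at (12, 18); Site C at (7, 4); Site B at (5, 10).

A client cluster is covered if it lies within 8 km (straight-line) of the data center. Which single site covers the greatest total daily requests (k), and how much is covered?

Site A, covering 873

Coverage radius r = 8 km; a point is covered iff (Δx)²+(Δy)² ≤ 8² = 64.
  Site D (0, 3): covers {none} → 0
  Site A (12, 18): covers {A, B, F, G, H, I} → 873
  Site C (7, 4): covers {D} → 50
  Site B (5, 10): covers {B, D, E, G, H, I} → 683
Maximum coverage at Site A: 873 daily requests (k).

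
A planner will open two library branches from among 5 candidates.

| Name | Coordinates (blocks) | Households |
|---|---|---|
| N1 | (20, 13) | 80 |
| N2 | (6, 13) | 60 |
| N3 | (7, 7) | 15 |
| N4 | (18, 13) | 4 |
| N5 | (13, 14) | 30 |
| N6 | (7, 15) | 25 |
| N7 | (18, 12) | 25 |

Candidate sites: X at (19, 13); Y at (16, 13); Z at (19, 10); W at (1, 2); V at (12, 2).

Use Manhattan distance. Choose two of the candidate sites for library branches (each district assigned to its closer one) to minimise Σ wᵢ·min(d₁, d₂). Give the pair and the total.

Evaluate every pair (each demand assigned to the nearer of the two):
  {X, Y}: total = 1354
  {Y, V}: total = 1548
  {Y, W}: total = 1563
  {Y, Z}: total = 1623
  {X, V}: total = 1624
  {X, W}: total = 1639
  {X, Z}: total = 1699
  {Z, V}: total = 2246
  {Z, W}: total = 2261
  {W, V}: total = 3938
Best pair: {X, Y} with total 1354.

{X, Y}, total 1354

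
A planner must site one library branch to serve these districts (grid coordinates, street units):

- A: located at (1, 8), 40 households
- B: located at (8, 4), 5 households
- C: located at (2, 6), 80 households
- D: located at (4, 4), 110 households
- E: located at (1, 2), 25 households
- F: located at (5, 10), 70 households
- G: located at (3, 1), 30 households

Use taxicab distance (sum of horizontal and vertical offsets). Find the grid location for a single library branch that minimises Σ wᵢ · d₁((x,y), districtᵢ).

(4, 6)

Manhattan distance separates: Σwᵢ(|x−xᵢ|+|y−yᵢ|) = Σwᵢ|x−xᵢ| + Σwᵢ|y−yᵢ|, so x and y are optimised independently as 1-D weighted medians.
Total weight W = 360; half = 180.
x-coordinate, sorted with cumulative weight:
  x=1 (A, w=40) cum 40
  x=1 (E, w=25) cum 65
  x=2 (C, w=80) cum 145
  x=3 (G, w=30) cum 175
  x=4 (D, w=110) cum 285  ← median
  x=5 (F, w=70) cum 355
  x=8 (B, w=5) cum 360
⇒ x* = 4
y-coordinate, sorted with cumulative weight:
  y=1 (G, w=30) cum 30
  y=2 (E, w=25) cum 55
  y=4 (B, w=5) cum 60
  y=4 (D, w=110) cum 170
  y=6 (C, w=80) cum 250  ← median
  y=8 (A, w=40) cum 290
  y=10 (F, w=70) cum 360
⇒ y* = 6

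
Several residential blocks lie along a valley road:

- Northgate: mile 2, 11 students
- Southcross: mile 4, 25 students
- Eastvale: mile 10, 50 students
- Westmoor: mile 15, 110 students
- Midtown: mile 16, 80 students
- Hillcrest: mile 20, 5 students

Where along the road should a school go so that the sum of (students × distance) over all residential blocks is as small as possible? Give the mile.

For a sum of weighted absolute distances on a line, the optimum is the weighted median (not the mean). Total weight W = 281; half-weight = 140.5.
Sort by position and accumulate weight:
  mile 2 (Northgate, w=11) → cum 11
  mile 4 (Southcross, w=25) → cum 36
  mile 10 (Eastvale, w=50) → cum 86
  mile 15 (Westmoor, w=110) → cum 196  ≥ 140.5 → median here
  mile 16 (Midtown, w=80) → cum 276
  mile 20 (Hillcrest, w=5) → cum 281
Optimal location: mile 15.

x = 15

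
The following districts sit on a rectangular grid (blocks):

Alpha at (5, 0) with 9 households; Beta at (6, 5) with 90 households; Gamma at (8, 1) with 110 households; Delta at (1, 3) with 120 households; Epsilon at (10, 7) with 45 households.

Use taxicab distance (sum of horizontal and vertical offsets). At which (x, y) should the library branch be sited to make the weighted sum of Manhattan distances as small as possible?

(6, 3)

Manhattan distance separates: Σwᵢ(|x−xᵢ|+|y−yᵢ|) = Σwᵢ|x−xᵢ| + Σwᵢ|y−yᵢ|, so x and y are optimised independently as 1-D weighted medians.
Total weight W = 374; half = 187.
x-coordinate, sorted with cumulative weight:
  x=1 (Delta, w=120) cum 120
  x=5 (Alpha, w=9) cum 129
  x=6 (Beta, w=90) cum 219  ← median
  x=8 (Gamma, w=110) cum 329
  x=10 (Epsilon, w=45) cum 374
⇒ x* = 6
y-coordinate, sorted with cumulative weight:
  y=0 (Alpha, w=9) cum 9
  y=1 (Gamma, w=110) cum 119
  y=3 (Delta, w=120) cum 239  ← median
  y=5 (Beta, w=90) cum 329
  y=7 (Epsilon, w=45) cum 374
⇒ y* = 3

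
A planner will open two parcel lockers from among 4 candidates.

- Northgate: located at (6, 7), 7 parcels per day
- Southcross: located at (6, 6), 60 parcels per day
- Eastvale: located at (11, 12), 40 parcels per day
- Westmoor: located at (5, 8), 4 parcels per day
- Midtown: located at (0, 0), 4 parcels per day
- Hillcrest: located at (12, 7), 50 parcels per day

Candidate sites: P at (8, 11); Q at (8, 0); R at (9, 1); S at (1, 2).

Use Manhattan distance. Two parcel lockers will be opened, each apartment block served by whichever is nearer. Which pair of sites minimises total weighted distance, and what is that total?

Evaluate every pair (each demand assigned to the nearer of the two):
  {P, S}: total = 1058
  {P, Q}: total = 1078
  {P, R}: total = 1086
  {R, S}: total = 1565
  {Q, R}: total = 1589
  {Q, S}: total = 1745
Best pair: {P, S} with total 1058.

{P, S}, total 1058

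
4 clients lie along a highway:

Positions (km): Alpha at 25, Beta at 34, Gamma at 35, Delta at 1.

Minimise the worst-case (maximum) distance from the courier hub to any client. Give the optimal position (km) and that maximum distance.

location 18, max distance 17

The 1-center on a line is the midpoint of the two extreme points: leftmost at 1, rightmost at 35.
Optimal location = (1 + 35)/2 = 18; maximum distance = (35 − 1)/2 = 17.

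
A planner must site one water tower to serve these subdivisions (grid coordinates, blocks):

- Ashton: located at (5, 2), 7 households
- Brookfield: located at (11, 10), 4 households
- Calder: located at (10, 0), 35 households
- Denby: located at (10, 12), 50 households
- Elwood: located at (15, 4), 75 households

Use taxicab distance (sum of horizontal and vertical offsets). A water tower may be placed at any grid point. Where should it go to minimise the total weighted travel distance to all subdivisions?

Manhattan distance separates: Σwᵢ(|x−xᵢ|+|y−yᵢ|) = Σwᵢ|x−xᵢ| + Σwᵢ|y−yᵢ|, so x and y are optimised independently as 1-D weighted medians.
Total weight W = 171; half = 85.5.
x-coordinate, sorted with cumulative weight:
  x=5 (Ashton, w=7) cum 7
  x=10 (Calder, w=35) cum 42
  x=10 (Denby, w=50) cum 92  ← median
  x=11 (Brookfield, w=4) cum 96
  x=15 (Elwood, w=75) cum 171
⇒ x* = 10
y-coordinate, sorted with cumulative weight:
  y=0 (Calder, w=35) cum 35
  y=2 (Ashton, w=7) cum 42
  y=4 (Elwood, w=75) cum 117  ← median
  y=10 (Brookfield, w=4) cum 121
  y=12 (Denby, w=50) cum 171
⇒ y* = 4

(10, 4)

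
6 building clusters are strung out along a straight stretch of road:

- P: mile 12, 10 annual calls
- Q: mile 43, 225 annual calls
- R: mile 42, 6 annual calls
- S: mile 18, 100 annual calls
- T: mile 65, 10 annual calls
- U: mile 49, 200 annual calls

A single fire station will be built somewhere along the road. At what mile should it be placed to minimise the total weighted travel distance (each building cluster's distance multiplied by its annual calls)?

For a sum of weighted absolute distances on a line, the optimum is the weighted median (not the mean). Total weight W = 551; half-weight = 275.5.
Sort by position and accumulate weight:
  mile 12 (P, w=10) → cum 10
  mile 18 (S, w=100) → cum 110
  mile 42 (R, w=6) → cum 116
  mile 43 (Q, w=225) → cum 341  ≥ 275.5 → median here
  mile 49 (U, w=200) → cum 541
  mile 65 (T, w=10) → cum 551
Optimal location: mile 43.

x = 43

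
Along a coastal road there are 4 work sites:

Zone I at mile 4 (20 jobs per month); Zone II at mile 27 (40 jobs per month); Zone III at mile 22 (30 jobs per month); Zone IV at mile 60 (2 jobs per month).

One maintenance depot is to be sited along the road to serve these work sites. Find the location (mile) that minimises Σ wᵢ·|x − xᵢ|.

For a sum of weighted absolute distances on a line, the optimum is the weighted median (not the mean). Total weight W = 92; half-weight = 46.
Sort by position and accumulate weight:
  mile 4 (Zone I, w=20) → cum 20
  mile 22 (Zone III, w=30) → cum 50  ≥ 46 → median here
  mile 27 (Zone II, w=40) → cum 90
  mile 60 (Zone IV, w=2) → cum 92
Optimal location: mile 22.

x = 22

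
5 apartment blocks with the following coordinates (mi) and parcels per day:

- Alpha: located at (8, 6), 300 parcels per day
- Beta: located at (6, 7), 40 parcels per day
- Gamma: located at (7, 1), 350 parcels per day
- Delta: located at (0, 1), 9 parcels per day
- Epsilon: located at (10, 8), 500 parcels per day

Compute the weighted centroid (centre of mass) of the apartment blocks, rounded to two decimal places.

(8.42, 5.37)

The minimiser of Σwᵢ‖p−pᵢ‖² is the weighted centroid p* = (Σwᵢpᵢ)/(Σwᵢ).
Σwᵢ = 1199.
Σwᵢxᵢ = 300·8 + 40·6 + 350·7 + 9·0 + 500·10 = 10090.
Σwᵢyᵢ = 300·6 + 40·7 + 350·1 + 9·1 + 500·8 = 6439.
x* = 10090/1199 = 8.42, y* = 6439/1199 = 5.37.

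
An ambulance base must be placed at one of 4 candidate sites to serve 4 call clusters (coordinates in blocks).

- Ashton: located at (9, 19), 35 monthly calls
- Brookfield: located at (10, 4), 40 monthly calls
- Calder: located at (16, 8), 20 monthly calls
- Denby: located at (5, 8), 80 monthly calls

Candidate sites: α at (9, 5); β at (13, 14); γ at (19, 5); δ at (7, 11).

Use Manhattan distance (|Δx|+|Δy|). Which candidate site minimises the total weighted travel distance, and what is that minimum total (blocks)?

α, total 1330 blocks

Total weighted distance at each candidate:
  α (9, 5): total = 1330
  β (13, 14): total = 2135
  γ (19, 5): total = 2720
  δ (7, 11): total = 1390
Minimum is at α with total 1330 blocks.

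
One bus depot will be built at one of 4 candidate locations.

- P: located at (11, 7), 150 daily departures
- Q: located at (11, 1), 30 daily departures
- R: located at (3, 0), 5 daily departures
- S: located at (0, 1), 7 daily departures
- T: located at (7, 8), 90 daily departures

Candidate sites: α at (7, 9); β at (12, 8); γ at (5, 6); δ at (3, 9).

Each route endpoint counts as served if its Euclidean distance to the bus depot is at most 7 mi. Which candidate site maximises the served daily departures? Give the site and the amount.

γ, covering 245

Coverage radius r = 7 mi; a point is covered iff (Δx)²+(Δy)² ≤ 7² = 49.
  α (7, 9): covers {P, T} → 240
  β (12, 8): covers {P, T} → 240
  γ (5, 6): covers {P, R, T} → 245
  δ (3, 9): covers {T} → 90
Maximum coverage at γ: 245 daily departures.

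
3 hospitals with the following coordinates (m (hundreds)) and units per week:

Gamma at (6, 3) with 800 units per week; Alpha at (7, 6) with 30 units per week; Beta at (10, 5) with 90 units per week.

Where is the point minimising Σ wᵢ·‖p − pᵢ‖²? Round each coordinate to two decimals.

(6.42, 3.29)

The minimiser of Σwᵢ‖p−pᵢ‖² is the weighted centroid p* = (Σwᵢpᵢ)/(Σwᵢ).
Σwᵢ = 920.
Σwᵢxᵢ = 800·6 + 30·7 + 90·10 = 5910.
Σwᵢyᵢ = 800·3 + 30·6 + 90·5 = 3030.
x* = 5910/920 = 6.42, y* = 3030/920 = 3.29.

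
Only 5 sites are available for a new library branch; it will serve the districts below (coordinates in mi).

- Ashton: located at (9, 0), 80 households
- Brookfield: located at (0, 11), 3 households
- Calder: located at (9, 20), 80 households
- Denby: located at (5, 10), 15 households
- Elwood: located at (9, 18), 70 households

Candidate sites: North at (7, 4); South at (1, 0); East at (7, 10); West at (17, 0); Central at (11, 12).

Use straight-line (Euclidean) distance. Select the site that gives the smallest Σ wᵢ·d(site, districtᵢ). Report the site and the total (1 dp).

Central, total 2203.7 mi

Total weighted distance at each candidate:
  North (7, 4): total = 2762.2
  South (1, 0): total = 3936.8
  East (7, 10): total = 2260.1
  West (17, 0): total = 4037.1
  Central (11, 12): total = 2203.7
Minimum is at Central with total 2203.7 mi.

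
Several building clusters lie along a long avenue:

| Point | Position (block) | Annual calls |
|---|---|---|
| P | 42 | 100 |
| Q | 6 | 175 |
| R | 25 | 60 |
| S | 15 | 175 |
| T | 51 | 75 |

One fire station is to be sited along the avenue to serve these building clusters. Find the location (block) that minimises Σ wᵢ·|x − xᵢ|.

x = 15

For a sum of weighted absolute distances on a line, the optimum is the weighted median (not the mean). Total weight W = 585; half-weight = 292.5.
Sort by position and accumulate weight:
  block 6 (Q, w=175) → cum 175
  block 15 (S, w=175) → cum 350  ≥ 292.5 → median here
  block 25 (R, w=60) → cum 410
  block 42 (P, w=100) → cum 510
  block 51 (T, w=75) → cum 585
Optimal location: block 15.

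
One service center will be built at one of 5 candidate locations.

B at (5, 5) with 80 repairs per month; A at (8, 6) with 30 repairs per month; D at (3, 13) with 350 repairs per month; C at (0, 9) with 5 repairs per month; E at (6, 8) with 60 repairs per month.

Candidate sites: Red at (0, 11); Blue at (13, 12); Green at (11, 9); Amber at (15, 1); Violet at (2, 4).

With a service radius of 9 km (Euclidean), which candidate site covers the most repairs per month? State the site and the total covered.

Coverage radius r = 9 km; a point is covered iff (Δx)²+(Δy)² ≤ 9² = 81.
  Red (0, 11): covers {B, D, C, E} → 495
  Blue (13, 12): covers {A, E} → 90
  Green (11, 9): covers {B, A, D, E} → 520
  Amber (15, 1): covers {A} → 30
  Violet (2, 4): covers {B, A, C, E} → 175
Maximum coverage at Green: 520 repairs per month.

Green, covering 520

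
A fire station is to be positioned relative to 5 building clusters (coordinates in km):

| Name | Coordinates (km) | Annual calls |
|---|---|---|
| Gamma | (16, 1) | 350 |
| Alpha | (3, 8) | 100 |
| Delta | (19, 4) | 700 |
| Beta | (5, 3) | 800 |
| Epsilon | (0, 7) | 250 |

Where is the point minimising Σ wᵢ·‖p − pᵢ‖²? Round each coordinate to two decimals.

The minimiser of Σwᵢ‖p−pᵢ‖² is the weighted centroid p* = (Σwᵢpᵢ)/(Σwᵢ).
Σwᵢ = 2200.
Σwᵢxᵢ = 350·16 + 100·3 + 700·19 + 800·5 + 250·0 = 23200.
Σwᵢyᵢ = 350·1 + 100·8 + 700·4 + 800·3 + 250·7 = 8100.
x* = 23200/2200 = 10.55, y* = 8100/2200 = 3.68.

(10.55, 3.68)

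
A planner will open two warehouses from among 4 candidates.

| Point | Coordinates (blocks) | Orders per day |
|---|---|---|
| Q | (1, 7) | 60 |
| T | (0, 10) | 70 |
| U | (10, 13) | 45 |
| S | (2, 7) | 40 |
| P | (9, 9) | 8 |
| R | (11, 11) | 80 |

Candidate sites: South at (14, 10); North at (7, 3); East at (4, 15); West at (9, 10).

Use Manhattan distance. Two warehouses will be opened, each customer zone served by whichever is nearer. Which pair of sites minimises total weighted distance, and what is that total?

{North, West}, total 2018

Evaluate every pair (each demand assigned to the nearer of the two):
  {North, West}: total = 2018
  {South, West}: total = 2118
  {East, West}: total = 2118
  {South, East}: total = 2373
  {South, North}: total = 2623
  {North, East}: total = 2894
Best pair: {North, West} with total 2018.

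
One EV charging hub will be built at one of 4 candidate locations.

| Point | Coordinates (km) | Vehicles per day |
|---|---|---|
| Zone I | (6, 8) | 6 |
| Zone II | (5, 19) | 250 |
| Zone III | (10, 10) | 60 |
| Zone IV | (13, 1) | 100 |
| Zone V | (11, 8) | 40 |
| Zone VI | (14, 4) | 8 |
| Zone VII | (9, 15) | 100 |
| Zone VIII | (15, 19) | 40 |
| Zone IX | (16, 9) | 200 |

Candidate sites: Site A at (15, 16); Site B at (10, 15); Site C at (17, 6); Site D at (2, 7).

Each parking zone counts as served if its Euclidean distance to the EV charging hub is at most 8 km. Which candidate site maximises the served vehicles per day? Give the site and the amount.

Coverage radius r = 8 km; a point is covered iff (Δx)²+(Δy)² ≤ 8² = 64.
  Site A (15, 16): covers {Zone III, Zone VII, Zone VIII, Zone IX} → 400
  Site B (10, 15): covers {Zone II, Zone III, Zone V, Zone VII, Zone VIII} → 490
  Site C (17, 6): covers {Zone IV, Zone V, Zone VI, Zone IX} → 348
  Site D (2, 7): covers {Zone I} → 6
Maximum coverage at Site B: 490 vehicles per day.

Site B, covering 490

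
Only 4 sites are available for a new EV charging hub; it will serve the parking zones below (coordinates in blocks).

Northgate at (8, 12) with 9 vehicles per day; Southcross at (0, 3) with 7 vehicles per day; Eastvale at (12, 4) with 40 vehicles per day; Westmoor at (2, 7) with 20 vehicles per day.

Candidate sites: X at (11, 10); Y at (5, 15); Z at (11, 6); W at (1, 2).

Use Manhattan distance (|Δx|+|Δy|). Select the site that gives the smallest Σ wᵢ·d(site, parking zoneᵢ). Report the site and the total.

Total weighted distance at each candidate:
  X (11, 10): total = 691
  Y (5, 15): total = 1113
  Z (11, 6): total = 499
  W (1, 2): total = 807
Minimum is at Z with total 499 blocks.

Z, total 499 blocks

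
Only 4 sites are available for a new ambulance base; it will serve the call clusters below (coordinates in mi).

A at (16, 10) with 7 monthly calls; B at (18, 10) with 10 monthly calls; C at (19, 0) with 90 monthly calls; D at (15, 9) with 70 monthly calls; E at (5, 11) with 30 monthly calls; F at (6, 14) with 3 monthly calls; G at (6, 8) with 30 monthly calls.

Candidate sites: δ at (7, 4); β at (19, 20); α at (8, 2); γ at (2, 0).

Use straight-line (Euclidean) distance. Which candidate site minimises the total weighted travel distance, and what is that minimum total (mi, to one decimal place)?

Total weighted distance at each candidate:
  δ (7, 4): total = 2372.1
  β (19, 20): total = 3865.9
  α (8, 2): total = 2417.3
  γ (2, 0): total = 3600.0
Minimum is at δ with total 2372.1 mi.

δ, total 2372.1 mi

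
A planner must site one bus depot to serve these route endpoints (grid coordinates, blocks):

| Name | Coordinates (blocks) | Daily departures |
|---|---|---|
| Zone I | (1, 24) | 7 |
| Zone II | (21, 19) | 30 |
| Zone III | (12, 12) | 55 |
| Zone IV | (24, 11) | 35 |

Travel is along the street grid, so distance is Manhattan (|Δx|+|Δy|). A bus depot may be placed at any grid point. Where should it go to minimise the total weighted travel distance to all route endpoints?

(21, 12)

Manhattan distance separates: Σwᵢ(|x−xᵢ|+|y−yᵢ|) = Σwᵢ|x−xᵢ| + Σwᵢ|y−yᵢ|, so x and y are optimised independently as 1-D weighted medians.
Total weight W = 127; half = 63.5.
x-coordinate, sorted with cumulative weight:
  x=1 (Zone I, w=7) cum 7
  x=12 (Zone III, w=55) cum 62
  x=21 (Zone II, w=30) cum 92  ← median
  x=24 (Zone IV, w=35) cum 127
⇒ x* = 21
y-coordinate, sorted with cumulative weight:
  y=11 (Zone IV, w=35) cum 35
  y=12 (Zone III, w=55) cum 90  ← median
  y=19 (Zone II, w=30) cum 120
  y=24 (Zone I, w=7) cum 127
⇒ y* = 12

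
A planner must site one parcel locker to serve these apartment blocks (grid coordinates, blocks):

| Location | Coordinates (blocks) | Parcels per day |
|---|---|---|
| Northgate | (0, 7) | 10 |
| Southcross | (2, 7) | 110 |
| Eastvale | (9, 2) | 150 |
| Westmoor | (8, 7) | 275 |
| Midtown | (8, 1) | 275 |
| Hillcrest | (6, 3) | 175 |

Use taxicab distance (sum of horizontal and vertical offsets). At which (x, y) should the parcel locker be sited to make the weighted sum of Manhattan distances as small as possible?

Manhattan distance separates: Σwᵢ(|x−xᵢ|+|y−yᵢ|) = Σwᵢ|x−xᵢ| + Σwᵢ|y−yᵢ|, so x and y are optimised independently as 1-D weighted medians.
Total weight W = 995; half = 497.5.
x-coordinate, sorted with cumulative weight:
  x=0 (Northgate, w=10) cum 10
  x=2 (Southcross, w=110) cum 120
  x=6 (Hillcrest, w=175) cum 295
  x=8 (Westmoor, w=275) cum 570  ← median
  x=8 (Midtown, w=275) cum 845
  x=9 (Eastvale, w=150) cum 995
⇒ x* = 8
y-coordinate, sorted with cumulative weight:
  y=1 (Midtown, w=275) cum 275
  y=2 (Eastvale, w=150) cum 425
  y=3 (Hillcrest, w=175) cum 600  ← median
  y=7 (Northgate, w=10) cum 610
  y=7 (Southcross, w=110) cum 720
  y=7 (Westmoor, w=275) cum 995
⇒ y* = 3

(8, 3)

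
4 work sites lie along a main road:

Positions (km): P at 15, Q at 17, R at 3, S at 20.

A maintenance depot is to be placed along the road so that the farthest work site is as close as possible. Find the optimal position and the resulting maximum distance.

The 1-center on a line is the midpoint of the two extreme points: leftmost at 3, rightmost at 20.
Optimal location = (3 + 20)/2 = 11.5; maximum distance = (20 − 3)/2 = 8.5.

location 11.5, max distance 8.5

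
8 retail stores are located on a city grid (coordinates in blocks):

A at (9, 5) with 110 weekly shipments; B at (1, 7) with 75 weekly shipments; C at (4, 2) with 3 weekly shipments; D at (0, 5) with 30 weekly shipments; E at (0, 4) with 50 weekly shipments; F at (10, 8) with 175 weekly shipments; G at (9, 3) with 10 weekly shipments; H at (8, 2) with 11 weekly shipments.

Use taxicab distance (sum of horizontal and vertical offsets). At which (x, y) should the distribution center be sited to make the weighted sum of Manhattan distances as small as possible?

(9, 7)

Manhattan distance separates: Σwᵢ(|x−xᵢ|+|y−yᵢ|) = Σwᵢ|x−xᵢ| + Σwᵢ|y−yᵢ|, so x and y are optimised independently as 1-D weighted medians.
Total weight W = 464; half = 232.
x-coordinate, sorted with cumulative weight:
  x=0 (D, w=30) cum 30
  x=0 (E, w=50) cum 80
  x=1 (B, w=75) cum 155
  x=4 (C, w=3) cum 158
  x=8 (H, w=11) cum 169
  x=9 (A, w=110) cum 279  ← median
  x=9 (G, w=10) cum 289
  x=10 (F, w=175) cum 464
⇒ x* = 9
y-coordinate, sorted with cumulative weight:
  y=2 (C, w=3) cum 3
  y=2 (H, w=11) cum 14
  y=3 (G, w=10) cum 24
  y=4 (E, w=50) cum 74
  y=5 (A, w=110) cum 184
  y=5 (D, w=30) cum 214
  y=7 (B, w=75) cum 289  ← median
  y=8 (F, w=175) cum 464
⇒ y* = 7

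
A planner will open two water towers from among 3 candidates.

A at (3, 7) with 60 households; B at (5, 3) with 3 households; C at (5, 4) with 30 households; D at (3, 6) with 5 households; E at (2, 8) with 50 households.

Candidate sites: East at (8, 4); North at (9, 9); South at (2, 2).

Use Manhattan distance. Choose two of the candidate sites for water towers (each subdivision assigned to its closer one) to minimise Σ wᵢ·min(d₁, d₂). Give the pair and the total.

Evaluate every pair (each demand assigned to the nearer of the two):
  {East, South}: total = 787
  {North, South}: total = 847
  {East, North}: total = 1017
Best pair: {East, South} with total 787.

{East, South}, total 787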